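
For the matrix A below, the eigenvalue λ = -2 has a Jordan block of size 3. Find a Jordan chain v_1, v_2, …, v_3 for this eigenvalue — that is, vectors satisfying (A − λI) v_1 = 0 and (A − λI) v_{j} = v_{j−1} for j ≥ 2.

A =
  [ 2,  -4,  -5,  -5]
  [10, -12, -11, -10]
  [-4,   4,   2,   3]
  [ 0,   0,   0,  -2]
A Jordan chain for λ = -2 of length 3:
v_1 = (1, 1, 0, 0)ᵀ
v_2 = (-1, 0, -1, 0)ᵀ
v_3 = (1, 0, 0, 1)ᵀ

Let N = A − (-2)·I. We want v_3 with N^3 v_3 = 0 but N^2 v_3 ≠ 0; then v_{j-1} := N · v_j for j = 3, …, 2.

Pick v_3 = (1, 0, 0, 1)ᵀ.
Then v_2 = N · v_3 = (-1, 0, -1, 0)ᵀ.
Then v_1 = N · v_2 = (1, 1, 0, 0)ᵀ.

Sanity check: (A − (-2)·I) v_1 = (0, 0, 0, 0)ᵀ = 0. ✓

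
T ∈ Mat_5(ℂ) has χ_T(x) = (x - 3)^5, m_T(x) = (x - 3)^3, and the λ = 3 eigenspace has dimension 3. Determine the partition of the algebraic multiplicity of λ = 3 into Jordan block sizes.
Block sizes for λ = 3: [3, 1, 1]

Step 1 — from the characteristic polynomial, algebraic multiplicity of λ = 3 is 5. From dim ker(T − (3)·I) = 3, there are exactly 3 Jordan blocks for λ = 3.
Step 2 — from the minimal polynomial, the factor (x − 3)^3 tells us the largest block for λ = 3 has size 3.
Step 3 — with total size 5, 3 blocks, and largest block 3, the block sizes (in nonincreasing order) are [3, 1, 1].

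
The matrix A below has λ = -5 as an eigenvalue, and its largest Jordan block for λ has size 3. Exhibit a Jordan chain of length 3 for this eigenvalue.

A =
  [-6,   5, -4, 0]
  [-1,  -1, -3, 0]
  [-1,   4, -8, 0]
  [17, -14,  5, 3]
A Jordan chain for λ = -5 of length 3:
v_1 = (-2, -2, -2, 2)ᵀ
v_2 = (9, 7, 7, -11)ᵀ
v_3 = (1, 2, 0, 0)ᵀ

Let N = A − (-5)·I. We want v_3 with N^3 v_3 = 0 but N^2 v_3 ≠ 0; then v_{j-1} := N · v_j for j = 3, …, 2.

Pick v_3 = (1, 2, 0, 0)ᵀ.
Then v_2 = N · v_3 = (9, 7, 7, -11)ᵀ.
Then v_1 = N · v_2 = (-2, -2, -2, 2)ᵀ.

Sanity check: (A − (-5)·I) v_1 = (0, 0, 0, 0)ᵀ = 0. ✓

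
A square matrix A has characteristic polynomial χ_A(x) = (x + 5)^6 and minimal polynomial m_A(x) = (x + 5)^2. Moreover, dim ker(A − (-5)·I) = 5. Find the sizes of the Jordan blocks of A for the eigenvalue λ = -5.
Block sizes for λ = -5: [2, 1, 1, 1, 1]

Step 1 — from the characteristic polynomial, algebraic multiplicity of λ = -5 is 6. From dim ker(A − (-5)·I) = 5, there are exactly 5 Jordan blocks for λ = -5.
Step 2 — from the minimal polynomial, the factor (x + 5)^2 tells us the largest block for λ = -5 has size 2.
Step 3 — with total size 6, 5 blocks, and largest block 2, the block sizes (in nonincreasing order) are [2, 1, 1, 1, 1].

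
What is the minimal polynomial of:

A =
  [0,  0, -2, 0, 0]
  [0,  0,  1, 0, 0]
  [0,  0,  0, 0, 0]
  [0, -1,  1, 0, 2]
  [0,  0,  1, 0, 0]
x^3

The characteristic polynomial is χ_A(x) = x^5, so the eigenvalues are known. The minimal polynomial is
  m_A(x) = Π_λ (x − λ)^{k_λ}
where k_λ is the size of the *largest* Jordan block for λ (equivalently, the smallest k with (A − λI)^k v = 0 for every generalised eigenvector v of λ).

  λ = 0: largest Jordan block has size 3, contributing (x − 0)^3

So m_A(x) = x^3 = x^3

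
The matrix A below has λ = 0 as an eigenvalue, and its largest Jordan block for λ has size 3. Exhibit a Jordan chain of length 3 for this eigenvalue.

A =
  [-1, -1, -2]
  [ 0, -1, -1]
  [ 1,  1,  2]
A Jordan chain for λ = 0 of length 3:
v_1 = (-1, -1, 1)ᵀ
v_2 = (-1, 0, 1)ᵀ
v_3 = (1, 0, 0)ᵀ

Let N = A − (0)·I. We want v_3 with N^3 v_3 = 0 but N^2 v_3 ≠ 0; then v_{j-1} := N · v_j for j = 3, …, 2.

Pick v_3 = (1, 0, 0)ᵀ.
Then v_2 = N · v_3 = (-1, 0, 1)ᵀ.
Then v_1 = N · v_2 = (-1, -1, 1)ᵀ.

Sanity check: (A − (0)·I) v_1 = (0, 0, 0)ᵀ = 0. ✓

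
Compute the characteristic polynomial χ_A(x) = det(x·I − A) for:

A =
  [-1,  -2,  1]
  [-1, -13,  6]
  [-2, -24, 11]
x^3 + 3*x^2 + 3*x + 1

Expanding det(x·I − A) (e.g. by cofactor expansion or by noting that A is similar to its Jordan form J, which has the same characteristic polynomial as A) gives
  χ_A(x) = x^3 + 3*x^2 + 3*x + 1
which factors as (x + 1)^3. The eigenvalues (with algebraic multiplicities) are λ = -1 with multiplicity 3.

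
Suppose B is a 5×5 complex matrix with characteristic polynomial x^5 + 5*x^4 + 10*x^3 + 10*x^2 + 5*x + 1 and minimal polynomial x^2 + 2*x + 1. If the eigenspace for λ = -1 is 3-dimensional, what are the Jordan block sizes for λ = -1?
Block sizes for λ = -1: [2, 2, 1]

Step 1 — from the characteristic polynomial, algebraic multiplicity of λ = -1 is 5. From dim ker(B − (-1)·I) = 3, there are exactly 3 Jordan blocks for λ = -1.
Step 2 — from the minimal polynomial, the factor (x + 1)^2 tells us the largest block for λ = -1 has size 2.
Step 3 — with total size 5, 3 blocks, and largest block 2, the block sizes (in nonincreasing order) are [2, 2, 1].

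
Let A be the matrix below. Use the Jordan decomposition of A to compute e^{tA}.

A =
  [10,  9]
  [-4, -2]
e^{tA} =
  [6*t*exp(4*t) + exp(4*t), 9*t*exp(4*t)]
  [-4*t*exp(4*t), -6*t*exp(4*t) + exp(4*t)]

Strategy: write A = P · J · P⁻¹ where J is a Jordan canonical form, so e^{tA} = P · e^{tJ} · P⁻¹, and e^{tJ} can be computed block-by-block.

A has Jordan form
J =
  [4, 1]
  [0, 4]
(up to reordering of blocks).

Per-block formulas:
  For a 2×2 Jordan block J_2(4): exp(t · J_2(4)) = e^(4t)·(I + t·N), where N is the 2×2 nilpotent shift.

After assembling e^{tJ} and conjugating by P, we get:

e^{tA} =
  [6*t*exp(4*t) + exp(4*t), 9*t*exp(4*t)]
  [-4*t*exp(4*t), -6*t*exp(4*t) + exp(4*t)]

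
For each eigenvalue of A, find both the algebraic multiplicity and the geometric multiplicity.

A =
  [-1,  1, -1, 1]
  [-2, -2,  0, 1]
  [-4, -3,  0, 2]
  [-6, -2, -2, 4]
λ = 0: alg = 3, geom = 1; λ = 1: alg = 1, geom = 1

Step 1 — factor the characteristic polynomial to read off the algebraic multiplicities:
  χ_A(x) = x^3*(x - 1)

Step 2 — compute geometric multiplicities via the rank-nullity identity g(λ) = n − rank(A − λI):
  rank(A − (0)·I) = 3, so dim ker(A − (0)·I) = n − 3 = 1
  rank(A − (1)·I) = 3, so dim ker(A − (1)·I) = n − 3 = 1

Summary:
  λ = 0: algebraic multiplicity = 3, geometric multiplicity = 1
  λ = 1: algebraic multiplicity = 1, geometric multiplicity = 1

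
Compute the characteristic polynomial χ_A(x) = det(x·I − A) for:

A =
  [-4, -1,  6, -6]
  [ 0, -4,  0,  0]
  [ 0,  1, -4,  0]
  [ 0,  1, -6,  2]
x^4 + 10*x^3 + 24*x^2 - 32*x - 128

Expanding det(x·I − A) (e.g. by cofactor expansion or by noting that A is similar to its Jordan form J, which has the same characteristic polynomial as A) gives
  χ_A(x) = x^4 + 10*x^3 + 24*x^2 - 32*x - 128
which factors as (x - 2)*(x + 4)^3. The eigenvalues (with algebraic multiplicities) are λ = -4 with multiplicity 3, λ = 2 with multiplicity 1.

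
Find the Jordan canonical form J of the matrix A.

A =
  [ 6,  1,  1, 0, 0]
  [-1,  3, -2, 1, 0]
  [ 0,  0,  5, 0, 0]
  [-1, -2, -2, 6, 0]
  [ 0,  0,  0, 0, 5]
J_3(5) ⊕ J_1(5) ⊕ J_1(5)

The characteristic polynomial is
  det(x·I − A) = x^5 - 25*x^4 + 250*x^3 - 1250*x^2 + 3125*x - 3125 = (x - 5)^5

Eigenvalues and multiplicities (the geometric multiplicity of λ is n − rank(A − λI), which equals the number of Jordan blocks for λ):
  λ = 5: algebraic multiplicity = 5, geometric multiplicity = 3

Determining the block sizes for each eigenvalue:
  λ = 5: with am = 5 and gm = 3, the partition is not yet determined (e.g. several partitions of 5 into 3 parts exist). Let N = A − (5)·I. Computing rank(N^1) = 2, rank(N^2) = 1, rank(N^3) = 0; the number of blocks of size ≥ j is rank(N^{j−1}) − rank(N^j), giving [3, 1, 1]. So we have 1 block(s) of size 3, 2 block(s) of size 1 → block sizes [3, 1, 1]

Assembling the blocks gives a Jordan form
J =
  [5, 1, 0, 0, 0]
  [0, 5, 1, 0, 0]
  [0, 0, 5, 0, 0]
  [0, 0, 0, 5, 0]
  [0, 0, 0, 0, 5]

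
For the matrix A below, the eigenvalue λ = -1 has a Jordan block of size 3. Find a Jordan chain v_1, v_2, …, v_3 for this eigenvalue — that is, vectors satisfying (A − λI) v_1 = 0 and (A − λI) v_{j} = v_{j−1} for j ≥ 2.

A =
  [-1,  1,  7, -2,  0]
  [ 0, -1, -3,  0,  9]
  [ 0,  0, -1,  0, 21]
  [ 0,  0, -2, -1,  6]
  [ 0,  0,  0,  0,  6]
A Jordan chain for λ = -1 of length 3:
v_1 = (1, 0, 0, 0, 0)ᵀ
v_2 = (7, -3, 0, -2, 0)ᵀ
v_3 = (0, 0, 1, 0, 0)ᵀ

Let N = A − (-1)·I. We want v_3 with N^3 v_3 = 0 but N^2 v_3 ≠ 0; then v_{j-1} := N · v_j for j = 3, …, 2.

Pick v_3 = (0, 0, 1, 0, 0)ᵀ.
Then v_2 = N · v_3 = (7, -3, 0, -2, 0)ᵀ.
Then v_1 = N · v_2 = (1, 0, 0, 0, 0)ᵀ.

Sanity check: (A − (-1)·I) v_1 = (0, 0, 0, 0, 0)ᵀ = 0. ✓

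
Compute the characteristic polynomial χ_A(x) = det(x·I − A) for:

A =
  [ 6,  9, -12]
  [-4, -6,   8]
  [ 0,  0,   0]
x^3

Expanding det(x·I − A) (e.g. by cofactor expansion or by noting that A is similar to its Jordan form J, which has the same characteristic polynomial as A) gives
  χ_A(x) = x^3
which factors as x^3. The eigenvalues (with algebraic multiplicities) are λ = 0 with multiplicity 3.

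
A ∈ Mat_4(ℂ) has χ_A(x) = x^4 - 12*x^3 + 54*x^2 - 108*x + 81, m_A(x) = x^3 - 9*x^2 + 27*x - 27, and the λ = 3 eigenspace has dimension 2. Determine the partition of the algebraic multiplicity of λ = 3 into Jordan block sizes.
Block sizes for λ = 3: [3, 1]

Step 1 — from the characteristic polynomial, algebraic multiplicity of λ = 3 is 4. From dim ker(A − (3)·I) = 2, there are exactly 2 Jordan blocks for λ = 3.
Step 2 — from the minimal polynomial, the factor (x − 3)^3 tells us the largest block for λ = 3 has size 3.
Step 3 — with total size 4, 2 blocks, and largest block 3, the block sizes (in nonincreasing order) are [3, 1].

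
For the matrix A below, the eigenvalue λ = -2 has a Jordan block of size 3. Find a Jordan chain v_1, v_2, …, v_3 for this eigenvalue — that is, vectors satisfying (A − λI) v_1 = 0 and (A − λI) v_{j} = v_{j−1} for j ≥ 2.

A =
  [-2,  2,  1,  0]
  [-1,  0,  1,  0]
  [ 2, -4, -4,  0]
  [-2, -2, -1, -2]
A Jordan chain for λ = -2 of length 3:
v_1 = (0, -2, 4, -4)ᵀ
v_2 = (2, 2, -4, -2)ᵀ
v_3 = (0, 1, 0, 0)ᵀ

Let N = A − (-2)·I. We want v_3 with N^3 v_3 = 0 but N^2 v_3 ≠ 0; then v_{j-1} := N · v_j for j = 3, …, 2.

Pick v_3 = (0, 1, 0, 0)ᵀ.
Then v_2 = N · v_3 = (2, 2, -4, -2)ᵀ.
Then v_1 = N · v_2 = (0, -2, 4, -4)ᵀ.

Sanity check: (A − (-2)·I) v_1 = (0, 0, 0, 0)ᵀ = 0. ✓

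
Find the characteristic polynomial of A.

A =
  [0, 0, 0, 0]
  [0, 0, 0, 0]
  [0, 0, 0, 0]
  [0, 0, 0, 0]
x^4

Expanding det(x·I − A) (e.g. by cofactor expansion or by noting that A is similar to its Jordan form J, which has the same characteristic polynomial as A) gives
  χ_A(x) = x^4
which factors as x^4. The eigenvalues (with algebraic multiplicities) are λ = 0 with multiplicity 4.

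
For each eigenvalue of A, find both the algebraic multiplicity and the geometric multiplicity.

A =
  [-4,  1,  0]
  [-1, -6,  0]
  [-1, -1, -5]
λ = -5: alg = 3, geom = 2

Step 1 — factor the characteristic polynomial to read off the algebraic multiplicities:
  χ_A(x) = (x + 5)^3

Step 2 — compute geometric multiplicities via the rank-nullity identity g(λ) = n − rank(A − λI):
  rank(A − (-5)·I) = 1, so dim ker(A − (-5)·I) = n − 1 = 2

Summary:
  λ = -5: algebraic multiplicity = 3, geometric multiplicity = 2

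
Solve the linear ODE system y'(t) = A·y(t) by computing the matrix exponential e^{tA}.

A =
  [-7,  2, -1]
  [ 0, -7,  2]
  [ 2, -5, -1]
e^{tA} =
  [t^2*exp(-5*t) - 2*t*exp(-5*t) + exp(-5*t), -3*t^2*exp(-5*t)/2 + 2*t*exp(-5*t), t^2*exp(-5*t) - t*exp(-5*t)]
  [2*t^2*exp(-5*t), -3*t^2*exp(-5*t) - 2*t*exp(-5*t) + exp(-5*t), 2*t^2*exp(-5*t) + 2*t*exp(-5*t)]
  [2*t^2*exp(-5*t) + 2*t*exp(-5*t), -3*t^2*exp(-5*t) - 5*t*exp(-5*t), 2*t^2*exp(-5*t) + 4*t*exp(-5*t) + exp(-5*t)]

Strategy: write A = P · J · P⁻¹ where J is a Jordan canonical form, so e^{tA} = P · e^{tJ} · P⁻¹, and e^{tJ} can be computed block-by-block.

A has Jordan form
J =
  [-5,  1,  0]
  [ 0, -5,  1]
  [ 0,  0, -5]
(up to reordering of blocks).

Per-block formulas:
  For a 3×3 Jordan block J_3(-5): exp(t · J_3(-5)) = e^(-5t)·(I + t·N + (t^2/2)·N^2), where N is the 3×3 nilpotent shift.

After assembling e^{tJ} and conjugating by P, we get:

e^{tA} =
  [t^2*exp(-5*t) - 2*t*exp(-5*t) + exp(-5*t), -3*t^2*exp(-5*t)/2 + 2*t*exp(-5*t), t^2*exp(-5*t) - t*exp(-5*t)]
  [2*t^2*exp(-5*t), -3*t^2*exp(-5*t) - 2*t*exp(-5*t) + exp(-5*t), 2*t^2*exp(-5*t) + 2*t*exp(-5*t)]
  [2*t^2*exp(-5*t) + 2*t*exp(-5*t), -3*t^2*exp(-5*t) - 5*t*exp(-5*t), 2*t^2*exp(-5*t) + 4*t*exp(-5*t) + exp(-5*t)]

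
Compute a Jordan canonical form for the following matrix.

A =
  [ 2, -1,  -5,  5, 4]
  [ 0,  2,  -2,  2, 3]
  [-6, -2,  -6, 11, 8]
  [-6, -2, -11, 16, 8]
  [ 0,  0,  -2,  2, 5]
J_2(2) ⊕ J_2(5) ⊕ J_1(5)

The characteristic polynomial is
  det(x·I − A) = x^5 - 19*x^4 + 139*x^3 - 485*x^2 + 800*x - 500 = (x - 5)^3*(x - 2)^2

Eigenvalues and multiplicities (the geometric multiplicity of λ is n − rank(A − λI), which equals the number of Jordan blocks for λ):
  λ = 2: algebraic multiplicity = 2, geometric multiplicity = 1
  λ = 5: algebraic multiplicity = 3, geometric multiplicity = 2

Determining the block sizes for each eigenvalue:
  λ = 2: one block (gm = 1), so the single block has size am = 2 → block sizes [2]
  λ = 5: 2 blocks summing to 3 forces exactly one block of size 2 and the rest size 1 → block sizes [2, 1]

Assembling the blocks gives a Jordan form
J =
  [2, 1, 0, 0, 0]
  [0, 2, 0, 0, 0]
  [0, 0, 5, 1, 0]
  [0, 0, 0, 5, 0]
  [0, 0, 0, 0, 5]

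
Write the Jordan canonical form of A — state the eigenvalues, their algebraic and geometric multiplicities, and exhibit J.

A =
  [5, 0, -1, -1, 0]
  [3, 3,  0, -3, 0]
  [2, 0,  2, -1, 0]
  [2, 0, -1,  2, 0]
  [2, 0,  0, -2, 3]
J_2(3) ⊕ J_2(3) ⊕ J_1(3)

The characteristic polynomial is
  det(x·I − A) = x^5 - 15*x^4 + 90*x^3 - 270*x^2 + 405*x - 243 = (x - 3)^5

Eigenvalues and multiplicities (the geometric multiplicity of λ is n − rank(A − λI), which equals the number of Jordan blocks for λ):
  λ = 3: algebraic multiplicity = 5, geometric multiplicity = 3

Determining the block sizes for each eigenvalue:
  λ = 3: with am = 5 and gm = 3, the partition is not yet determined (e.g. several partitions of 5 into 3 parts exist). Let N = A − (3)·I. Computing rank(N^1) = 2, rank(N^2) = 0; the number of blocks of size ≥ j is rank(N^{j−1}) − rank(N^j), giving [3, 2]. So we have 2 block(s) of size 2, 1 block(s) of size 1 → block sizes [2, 2, 1]

Assembling the blocks gives a Jordan form
J =
  [3, 1, 0, 0, 0]
  [0, 3, 0, 0, 0]
  [0, 0, 3, 1, 0]
  [0, 0, 0, 3, 0]
  [0, 0, 0, 0, 3]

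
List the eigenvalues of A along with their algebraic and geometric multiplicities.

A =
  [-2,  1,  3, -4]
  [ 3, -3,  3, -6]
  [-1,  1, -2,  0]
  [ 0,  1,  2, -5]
λ = -3: alg = 4, geom = 2

Step 1 — factor the characteristic polynomial to read off the algebraic multiplicities:
  χ_A(x) = (x + 3)^4

Step 2 — compute geometric multiplicities via the rank-nullity identity g(λ) = n − rank(A − λI):
  rank(A − (-3)·I) = 2, so dim ker(A − (-3)·I) = n − 2 = 2

Summary:
  λ = -3: algebraic multiplicity = 4, geometric multiplicity = 2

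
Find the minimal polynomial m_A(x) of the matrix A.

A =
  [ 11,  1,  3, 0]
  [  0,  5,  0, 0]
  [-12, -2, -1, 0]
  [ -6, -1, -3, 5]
x^2 - 10*x + 25

The characteristic polynomial is χ_A(x) = (x - 5)^4, so the eigenvalues are known. The minimal polynomial is
  m_A(x) = Π_λ (x − λ)^{k_λ}
where k_λ is the size of the *largest* Jordan block for λ (equivalently, the smallest k with (A − λI)^k v = 0 for every generalised eigenvector v of λ).

  λ = 5: largest Jordan block has size 2, contributing (x − 5)^2

So m_A(x) = (x - 5)^2 = x^2 - 10*x + 25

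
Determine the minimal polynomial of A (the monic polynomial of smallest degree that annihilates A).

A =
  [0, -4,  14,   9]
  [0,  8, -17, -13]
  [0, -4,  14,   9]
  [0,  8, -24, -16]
x^4 - 6*x^3 + 12*x^2 - 8*x

The characteristic polynomial is χ_A(x) = x*(x - 2)^3, so the eigenvalues are known. The minimal polynomial is
  m_A(x) = Π_λ (x − λ)^{k_λ}
where k_λ is the size of the *largest* Jordan block for λ (equivalently, the smallest k with (A − λI)^k v = 0 for every generalised eigenvector v of λ).

  λ = 0: largest Jordan block has size 1, contributing (x − 0)
  λ = 2: largest Jordan block has size 3, contributing (x − 2)^3

So m_A(x) = x*(x - 2)^3 = x^4 - 6*x^3 + 12*x^2 - 8*x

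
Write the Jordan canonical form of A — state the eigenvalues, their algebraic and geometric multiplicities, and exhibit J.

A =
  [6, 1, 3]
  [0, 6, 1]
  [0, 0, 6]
J_3(6)

The characteristic polynomial is
  det(x·I − A) = x^3 - 18*x^2 + 108*x - 216 = (x - 6)^3

Eigenvalues and multiplicities (the geometric multiplicity of λ is n − rank(A − λI), which equals the number of Jordan blocks for λ):
  λ = 6: algebraic multiplicity = 3, geometric multiplicity = 1

Determining the block sizes for each eigenvalue:
  λ = 6: one block (gm = 1), so the single block has size am = 3 → block sizes [3]

Assembling the blocks gives a Jordan form
J =
  [6, 1, 0]
  [0, 6, 1]
  [0, 0, 6]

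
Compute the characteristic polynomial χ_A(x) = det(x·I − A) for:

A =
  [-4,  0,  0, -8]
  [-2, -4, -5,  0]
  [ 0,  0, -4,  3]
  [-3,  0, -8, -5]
x^4 + 17*x^3 + 108*x^2 + 304*x + 320

Expanding det(x·I − A) (e.g. by cofactor expansion or by noting that A is similar to its Jordan form J, which has the same characteristic polynomial as A) gives
  χ_A(x) = x^4 + 17*x^3 + 108*x^2 + 304*x + 320
which factors as (x + 4)^3*(x + 5). The eigenvalues (with algebraic multiplicities) are λ = -5 with multiplicity 1, λ = -4 with multiplicity 3.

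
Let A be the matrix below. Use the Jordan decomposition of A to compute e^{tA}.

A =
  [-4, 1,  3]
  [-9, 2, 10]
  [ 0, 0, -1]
e^{tA} =
  [-3*t*exp(-t) + exp(-t), t*exp(-t), t^2*exp(-t)/2 + 3*t*exp(-t)]
  [-9*t*exp(-t), 3*t*exp(-t) + exp(-t), 3*t^2*exp(-t)/2 + 10*t*exp(-t)]
  [0, 0, exp(-t)]

Strategy: write A = P · J · P⁻¹ where J is a Jordan canonical form, so e^{tA} = P · e^{tJ} · P⁻¹, and e^{tJ} can be computed block-by-block.

A has Jordan form
J =
  [-1,  1,  0]
  [ 0, -1,  1]
  [ 0,  0, -1]
(up to reordering of blocks).

Per-block formulas:
  For a 3×3 Jordan block J_3(-1): exp(t · J_3(-1)) = e^(-1t)·(I + t·N + (t^2/2)·N^2), where N is the 3×3 nilpotent shift.

After assembling e^{tJ} and conjugating by P, we get:

e^{tA} =
  [-3*t*exp(-t) + exp(-t), t*exp(-t), t^2*exp(-t)/2 + 3*t*exp(-t)]
  [-9*t*exp(-t), 3*t*exp(-t) + exp(-t), 3*t^2*exp(-t)/2 + 10*t*exp(-t)]
  [0, 0, exp(-t)]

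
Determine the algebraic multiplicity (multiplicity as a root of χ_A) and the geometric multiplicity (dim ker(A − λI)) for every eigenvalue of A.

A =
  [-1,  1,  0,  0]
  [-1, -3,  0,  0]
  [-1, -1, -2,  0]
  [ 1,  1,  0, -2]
λ = -2: alg = 4, geom = 3

Step 1 — factor the characteristic polynomial to read off the algebraic multiplicities:
  χ_A(x) = (x + 2)^4

Step 2 — compute geometric multiplicities via the rank-nullity identity g(λ) = n − rank(A − λI):
  rank(A − (-2)·I) = 1, so dim ker(A − (-2)·I) = n − 1 = 3

Summary:
  λ = -2: algebraic multiplicity = 4, geometric multiplicity = 3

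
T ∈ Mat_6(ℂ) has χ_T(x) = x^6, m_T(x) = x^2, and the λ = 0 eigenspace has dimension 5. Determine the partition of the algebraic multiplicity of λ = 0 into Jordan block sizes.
Block sizes for λ = 0: [2, 1, 1, 1, 1]

Step 1 — from the characteristic polynomial, algebraic multiplicity of λ = 0 is 6. From dim ker(T − (0)·I) = 5, there are exactly 5 Jordan blocks for λ = 0.
Step 2 — from the minimal polynomial, the factor (x − 0)^2 tells us the largest block for λ = 0 has size 2.
Step 3 — with total size 6, 5 blocks, and largest block 2, the block sizes (in nonincreasing order) are [2, 1, 1, 1, 1].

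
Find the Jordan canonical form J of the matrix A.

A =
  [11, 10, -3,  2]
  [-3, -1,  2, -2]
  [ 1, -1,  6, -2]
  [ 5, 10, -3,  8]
J_3(6) ⊕ J_1(6)

The characteristic polynomial is
  det(x·I − A) = x^4 - 24*x^3 + 216*x^2 - 864*x + 1296 = (x - 6)^4

Eigenvalues and multiplicities (the geometric multiplicity of λ is n − rank(A − λI), which equals the number of Jordan blocks for λ):
  λ = 6: algebraic multiplicity = 4, geometric multiplicity = 2

Determining the block sizes for each eigenvalue:
  λ = 6: with am = 4 and gm = 2, the partition is not yet determined (e.g. several partitions of 4 into 2 parts exist). Let N = A − (6)·I. Computing rank(N^1) = 2, rank(N^2) = 1, rank(N^3) = 0; the number of blocks of size ≥ j is rank(N^{j−1}) − rank(N^j), giving [2, 1, 1]. So we have 1 block(s) of size 3, 1 block(s) of size 1 → block sizes [3, 1]

Assembling the blocks gives a Jordan form
J =
  [6, 1, 0, 0]
  [0, 6, 1, 0]
  [0, 0, 6, 0]
  [0, 0, 0, 6]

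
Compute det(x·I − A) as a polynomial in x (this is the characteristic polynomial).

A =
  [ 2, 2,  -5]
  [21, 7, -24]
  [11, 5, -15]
x^3 + 6*x^2 + 12*x + 8

Expanding det(x·I − A) (e.g. by cofactor expansion or by noting that A is similar to its Jordan form J, which has the same characteristic polynomial as A) gives
  χ_A(x) = x^3 + 6*x^2 + 12*x + 8
which factors as (x + 2)^3. The eigenvalues (with algebraic multiplicities) are λ = -2 with multiplicity 3.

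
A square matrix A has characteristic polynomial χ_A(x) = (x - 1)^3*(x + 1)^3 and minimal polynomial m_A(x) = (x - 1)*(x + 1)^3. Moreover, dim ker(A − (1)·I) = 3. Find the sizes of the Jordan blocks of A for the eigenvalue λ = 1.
Block sizes for λ = 1: [1, 1, 1]

Step 1 — from the characteristic polynomial, algebraic multiplicity of λ = 1 is 3. From dim ker(A − (1)·I) = 3, there are exactly 3 Jordan blocks for λ = 1.
Step 2 — from the minimal polynomial, the factor (x − 1) tells us the largest block for λ = 1 has size 1.
Step 3 — with total size 3, 3 blocks, and largest block 1, the block sizes (in nonincreasing order) are [1, 1, 1].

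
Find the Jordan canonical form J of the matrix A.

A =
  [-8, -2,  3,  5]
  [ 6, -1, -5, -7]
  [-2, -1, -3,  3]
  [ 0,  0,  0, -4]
J_3(-4) ⊕ J_1(-4)

The characteristic polynomial is
  det(x·I − A) = x^4 + 16*x^3 + 96*x^2 + 256*x + 256 = (x + 4)^4

Eigenvalues and multiplicities (the geometric multiplicity of λ is n − rank(A − λI), which equals the number of Jordan blocks for λ):
  λ = -4: algebraic multiplicity = 4, geometric multiplicity = 2

Determining the block sizes for each eigenvalue:
  λ = -4: with am = 4 and gm = 2, the partition is not yet determined (e.g. several partitions of 4 into 2 parts exist). Let N = A − (-4)·I. Computing rank(N^1) = 2, rank(N^2) = 1, rank(N^3) = 0; the number of blocks of size ≥ j is rank(N^{j−1}) − rank(N^j), giving [2, 1, 1]. So we have 1 block(s) of size 3, 1 block(s) of size 1 → block sizes [3, 1]

Assembling the blocks gives a Jordan form
J =
  [-4,  1,  0,  0]
  [ 0, -4,  1,  0]
  [ 0,  0, -4,  0]
  [ 0,  0,  0, -4]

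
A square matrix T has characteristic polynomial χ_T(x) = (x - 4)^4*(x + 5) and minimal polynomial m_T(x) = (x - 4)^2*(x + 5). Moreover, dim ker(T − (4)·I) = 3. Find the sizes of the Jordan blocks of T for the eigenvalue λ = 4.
Block sizes for λ = 4: [2, 1, 1]

Step 1 — from the characteristic polynomial, algebraic multiplicity of λ = 4 is 4. From dim ker(T − (4)·I) = 3, there are exactly 3 Jordan blocks for λ = 4.
Step 2 — from the minimal polynomial, the factor (x − 4)^2 tells us the largest block for λ = 4 has size 2.
Step 3 — with total size 4, 3 blocks, and largest block 2, the block sizes (in nonincreasing order) are [2, 1, 1].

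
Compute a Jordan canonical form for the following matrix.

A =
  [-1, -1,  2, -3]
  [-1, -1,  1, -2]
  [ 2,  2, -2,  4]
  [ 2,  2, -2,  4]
J_3(0) ⊕ J_1(0)

The characteristic polynomial is
  det(x·I − A) = x^4

Eigenvalues and multiplicities (the geometric multiplicity of λ is n − rank(A − λI), which equals the number of Jordan blocks for λ):
  λ = 0: algebraic multiplicity = 4, geometric multiplicity = 2

Determining the block sizes for each eigenvalue:
  λ = 0: with am = 4 and gm = 2, the partition is not yet determined (e.g. several partitions of 4 into 2 parts exist). Let N = A − (0)·I. Computing rank(N^1) = 2, rank(N^2) = 1, rank(N^3) = 0; the number of blocks of size ≥ j is rank(N^{j−1}) − rank(N^j), giving [2, 1, 1]. So we have 1 block(s) of size 3, 1 block(s) of size 1 → block sizes [3, 1]

Assembling the blocks gives a Jordan form
J =
  [0, 1, 0, 0]
  [0, 0, 1, 0]
  [0, 0, 0, 0]
  [0, 0, 0, 0]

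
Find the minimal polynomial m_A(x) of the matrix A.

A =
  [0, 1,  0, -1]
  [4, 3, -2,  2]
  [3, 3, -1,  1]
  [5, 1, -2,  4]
x^3 - 5*x^2 + 7*x - 3

The characteristic polynomial is χ_A(x) = (x - 3)*(x - 1)^3, so the eigenvalues are known. The minimal polynomial is
  m_A(x) = Π_λ (x − λ)^{k_λ}
where k_λ is the size of the *largest* Jordan block for λ (equivalently, the smallest k with (A − λI)^k v = 0 for every generalised eigenvector v of λ).

  λ = 1: largest Jordan block has size 2, contributing (x − 1)^2
  λ = 3: largest Jordan block has size 1, contributing (x − 3)

So m_A(x) = (x - 3)*(x - 1)^2 = x^3 - 5*x^2 + 7*x - 3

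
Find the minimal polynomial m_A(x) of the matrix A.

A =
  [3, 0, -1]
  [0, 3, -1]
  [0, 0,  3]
x^2 - 6*x + 9

The characteristic polynomial is χ_A(x) = (x - 3)^3, so the eigenvalues are known. The minimal polynomial is
  m_A(x) = Π_λ (x − λ)^{k_λ}
where k_λ is the size of the *largest* Jordan block for λ (equivalently, the smallest k with (A − λI)^k v = 0 for every generalised eigenvector v of λ).

  λ = 3: largest Jordan block has size 2, contributing (x − 3)^2

So m_A(x) = (x - 3)^2 = x^2 - 6*x + 9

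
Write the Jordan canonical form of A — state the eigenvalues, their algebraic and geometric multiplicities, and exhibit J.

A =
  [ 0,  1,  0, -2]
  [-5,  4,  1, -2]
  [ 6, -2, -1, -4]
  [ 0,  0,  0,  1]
J_3(1) ⊕ J_1(1)

The characteristic polynomial is
  det(x·I − A) = x^4 - 4*x^3 + 6*x^2 - 4*x + 1 = (x - 1)^4

Eigenvalues and multiplicities (the geometric multiplicity of λ is n − rank(A − λI), which equals the number of Jordan blocks for λ):
  λ = 1: algebraic multiplicity = 4, geometric multiplicity = 2

Determining the block sizes for each eigenvalue:
  λ = 1: with am = 4 and gm = 2, the partition is not yet determined (e.g. several partitions of 4 into 2 parts exist). Let N = A − (1)·I. Computing rank(N^1) = 2, rank(N^2) = 1, rank(N^3) = 0; the number of blocks of size ≥ j is rank(N^{j−1}) − rank(N^j), giving [2, 1, 1]. So we have 1 block(s) of size 3, 1 block(s) of size 1 → block sizes [3, 1]

Assembling the blocks gives a Jordan form
J =
  [1, 1, 0, 0]
  [0, 1, 1, 0]
  [0, 0, 1, 0]
  [0, 0, 0, 1]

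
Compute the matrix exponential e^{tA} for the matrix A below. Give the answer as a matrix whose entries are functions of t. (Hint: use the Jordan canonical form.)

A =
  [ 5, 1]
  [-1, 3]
e^{tA} =
  [t*exp(4*t) + exp(4*t), t*exp(4*t)]
  [-t*exp(4*t), -t*exp(4*t) + exp(4*t)]

Strategy: write A = P · J · P⁻¹ where J is a Jordan canonical form, so e^{tA} = P · e^{tJ} · P⁻¹, and e^{tJ} can be computed block-by-block.

A has Jordan form
J =
  [4, 1]
  [0, 4]
(up to reordering of blocks).

Per-block formulas:
  For a 2×2 Jordan block J_2(4): exp(t · J_2(4)) = e^(4t)·(I + t·N), where N is the 2×2 nilpotent shift.

After assembling e^{tJ} and conjugating by P, we get:

e^{tA} =
  [t*exp(4*t) + exp(4*t), t*exp(4*t)]
  [-t*exp(4*t), -t*exp(4*t) + exp(4*t)]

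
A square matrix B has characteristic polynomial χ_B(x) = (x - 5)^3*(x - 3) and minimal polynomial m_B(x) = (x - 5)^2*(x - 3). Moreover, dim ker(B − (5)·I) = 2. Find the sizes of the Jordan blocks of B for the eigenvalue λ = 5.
Block sizes for λ = 5: [2, 1]

Step 1 — from the characteristic polynomial, algebraic multiplicity of λ = 5 is 3. From dim ker(B − (5)·I) = 2, there are exactly 2 Jordan blocks for λ = 5.
Step 2 — from the minimal polynomial, the factor (x − 5)^2 tells us the largest block for λ = 5 has size 2.
Step 3 — with total size 3, 2 blocks, and largest block 2, the block sizes (in nonincreasing order) are [2, 1].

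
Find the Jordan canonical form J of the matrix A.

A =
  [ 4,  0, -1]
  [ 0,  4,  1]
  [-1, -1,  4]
J_3(4)

The characteristic polynomial is
  det(x·I − A) = x^3 - 12*x^2 + 48*x - 64 = (x - 4)^3

Eigenvalues and multiplicities (the geometric multiplicity of λ is n − rank(A − λI), which equals the number of Jordan blocks for λ):
  λ = 4: algebraic multiplicity = 3, geometric multiplicity = 1

Determining the block sizes for each eigenvalue:
  λ = 4: one block (gm = 1), so the single block has size am = 3 → block sizes [3]

Assembling the blocks gives a Jordan form
J =
  [4, 1, 0]
  [0, 4, 1]
  [0, 0, 4]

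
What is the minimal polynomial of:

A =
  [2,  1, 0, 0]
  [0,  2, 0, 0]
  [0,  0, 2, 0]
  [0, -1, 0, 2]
x^2 - 4*x + 4

The characteristic polynomial is χ_A(x) = (x - 2)^4, so the eigenvalues are known. The minimal polynomial is
  m_A(x) = Π_λ (x − λ)^{k_λ}
where k_λ is the size of the *largest* Jordan block for λ (equivalently, the smallest k with (A − λI)^k v = 0 for every generalised eigenvector v of λ).

  λ = 2: largest Jordan block has size 2, contributing (x − 2)^2

So m_A(x) = (x - 2)^2 = x^2 - 4*x + 4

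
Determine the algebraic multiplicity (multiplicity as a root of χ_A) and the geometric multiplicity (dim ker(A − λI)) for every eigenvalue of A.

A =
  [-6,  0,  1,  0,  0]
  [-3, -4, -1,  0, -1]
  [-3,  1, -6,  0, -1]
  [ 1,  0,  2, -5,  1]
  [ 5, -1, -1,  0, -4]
λ = -5: alg = 5, geom = 2

Step 1 — factor the characteristic polynomial to read off the algebraic multiplicities:
  χ_A(x) = (x + 5)^5

Step 2 — compute geometric multiplicities via the rank-nullity identity g(λ) = n − rank(A − λI):
  rank(A − (-5)·I) = 3, so dim ker(A − (-5)·I) = n − 3 = 2

Summary:
  λ = -5: algebraic multiplicity = 5, geometric multiplicity = 2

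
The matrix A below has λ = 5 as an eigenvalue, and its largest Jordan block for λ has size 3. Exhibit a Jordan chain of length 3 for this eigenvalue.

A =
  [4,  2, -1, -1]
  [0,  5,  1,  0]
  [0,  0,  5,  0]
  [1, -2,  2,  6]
A Jordan chain for λ = 5 of length 3:
v_1 = (1, 0, 0, -1)ᵀ
v_2 = (-1, 1, 0, 2)ᵀ
v_3 = (0, 0, 1, 0)ᵀ

Let N = A − (5)·I. We want v_3 with N^3 v_3 = 0 but N^2 v_3 ≠ 0; then v_{j-1} := N · v_j for j = 3, …, 2.

Pick v_3 = (0, 0, 1, 0)ᵀ.
Then v_2 = N · v_3 = (-1, 1, 0, 2)ᵀ.
Then v_1 = N · v_2 = (1, 0, 0, -1)ᵀ.

Sanity check: (A − (5)·I) v_1 = (0, 0, 0, 0)ᵀ = 0. ✓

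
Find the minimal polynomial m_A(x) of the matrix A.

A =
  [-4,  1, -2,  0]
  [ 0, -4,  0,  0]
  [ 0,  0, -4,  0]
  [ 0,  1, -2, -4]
x^2 + 8*x + 16

The characteristic polynomial is χ_A(x) = (x + 4)^4, so the eigenvalues are known. The minimal polynomial is
  m_A(x) = Π_λ (x − λ)^{k_λ}
where k_λ is the size of the *largest* Jordan block for λ (equivalently, the smallest k with (A − λI)^k v = 0 for every generalised eigenvector v of λ).

  λ = -4: largest Jordan block has size 2, contributing (x + 4)^2

So m_A(x) = (x + 4)^2 = x^2 + 8*x + 16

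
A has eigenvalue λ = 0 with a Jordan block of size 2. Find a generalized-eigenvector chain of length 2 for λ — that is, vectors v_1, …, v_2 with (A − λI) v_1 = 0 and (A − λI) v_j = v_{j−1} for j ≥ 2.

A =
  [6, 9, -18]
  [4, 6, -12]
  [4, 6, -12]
A Jordan chain for λ = 0 of length 2:
v_1 = (6, 4, 4)ᵀ
v_2 = (1, 0, 0)ᵀ

Let N = A − (0)·I. We want v_2 with N^2 v_2 = 0 but N^1 v_2 ≠ 0; then v_{j-1} := N · v_j for j = 2, …, 2.

Pick v_2 = (1, 0, 0)ᵀ.
Then v_1 = N · v_2 = (6, 4, 4)ᵀ.

Sanity check: (A − (0)·I) v_1 = (0, 0, 0)ᵀ = 0. ✓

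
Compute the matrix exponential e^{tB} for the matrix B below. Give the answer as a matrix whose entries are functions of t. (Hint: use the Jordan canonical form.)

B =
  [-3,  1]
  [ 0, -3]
e^{tB} =
  [exp(-3*t), t*exp(-3*t)]
  [0, exp(-3*t)]

Strategy: write B = P · J · P⁻¹ where J is a Jordan canonical form, so e^{tB} = P · e^{tJ} · P⁻¹, and e^{tJ} can be computed block-by-block.

B has Jordan form
J =
  [-3,  1]
  [ 0, -3]
(up to reordering of blocks).

Per-block formulas:
  For a 2×2 Jordan block J_2(-3): exp(t · J_2(-3)) = e^(-3t)·(I + t·N), where N is the 2×2 nilpotent shift.

After assembling e^{tJ} and conjugating by P, we get:

e^{tB} =
  [exp(-3*t), t*exp(-3*t)]
  [0, exp(-3*t)]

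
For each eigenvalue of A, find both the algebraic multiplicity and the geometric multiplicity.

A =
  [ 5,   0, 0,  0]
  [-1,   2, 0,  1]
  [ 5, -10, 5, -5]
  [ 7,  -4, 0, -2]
λ = 0: alg = 2, geom = 1; λ = 5: alg = 2, geom = 2

Step 1 — factor the characteristic polynomial to read off the algebraic multiplicities:
  χ_A(x) = x^2*(x - 5)^2

Step 2 — compute geometric multiplicities via the rank-nullity identity g(λ) = n − rank(A − λI):
  rank(A − (0)·I) = 3, so dim ker(A − (0)·I) = n − 3 = 1
  rank(A − (5)·I) = 2, so dim ker(A − (5)·I) = n − 2 = 2

Summary:
  λ = 0: algebraic multiplicity = 2, geometric multiplicity = 1
  λ = 5: algebraic multiplicity = 2, geometric multiplicity = 2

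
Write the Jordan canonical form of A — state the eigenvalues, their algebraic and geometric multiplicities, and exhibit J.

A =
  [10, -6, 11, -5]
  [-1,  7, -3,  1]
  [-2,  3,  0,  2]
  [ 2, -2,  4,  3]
J_3(5) ⊕ J_1(5)

The characteristic polynomial is
  det(x·I − A) = x^4 - 20*x^3 + 150*x^2 - 500*x + 625 = (x - 5)^4

Eigenvalues and multiplicities (the geometric multiplicity of λ is n − rank(A − λI), which equals the number of Jordan blocks for λ):
  λ = 5: algebraic multiplicity = 4, geometric multiplicity = 2

Determining the block sizes for each eigenvalue:
  λ = 5: with am = 4 and gm = 2, the partition is not yet determined (e.g. several partitions of 4 into 2 parts exist). Let N = A − (5)·I. Computing rank(N^1) = 2, rank(N^2) = 1, rank(N^3) = 0; the number of blocks of size ≥ j is rank(N^{j−1}) − rank(N^j), giving [2, 1, 1]. So we have 1 block(s) of size 3, 1 block(s) of size 1 → block sizes [3, 1]

Assembling the blocks gives a Jordan form
J =
  [5, 1, 0, 0]
  [0, 5, 1, 0]
  [0, 0, 5, 0]
  [0, 0, 0, 5]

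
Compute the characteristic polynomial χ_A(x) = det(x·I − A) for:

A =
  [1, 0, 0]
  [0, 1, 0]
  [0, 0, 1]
x^3 - 3*x^2 + 3*x - 1

Expanding det(x·I − A) (e.g. by cofactor expansion or by noting that A is similar to its Jordan form J, which has the same characteristic polynomial as A) gives
  χ_A(x) = x^3 - 3*x^2 + 3*x - 1
which factors as (x - 1)^3. The eigenvalues (with algebraic multiplicities) are λ = 1 with multiplicity 3.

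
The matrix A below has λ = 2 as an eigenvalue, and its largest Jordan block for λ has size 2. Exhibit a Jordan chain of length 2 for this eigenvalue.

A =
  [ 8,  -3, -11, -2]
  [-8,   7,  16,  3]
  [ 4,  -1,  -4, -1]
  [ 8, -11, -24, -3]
A Jordan chain for λ = 2 of length 2:
v_1 = (6, -8, 4, 8)ᵀ
v_2 = (1, 0, 0, 0)ᵀ

Let N = A − (2)·I. We want v_2 with N^2 v_2 = 0 but N^1 v_2 ≠ 0; then v_{j-1} := N · v_j for j = 2, …, 2.

Pick v_2 = (1, 0, 0, 0)ᵀ.
Then v_1 = N · v_2 = (6, -8, 4, 8)ᵀ.

Sanity check: (A − (2)·I) v_1 = (0, 0, 0, 0)ᵀ = 0. ✓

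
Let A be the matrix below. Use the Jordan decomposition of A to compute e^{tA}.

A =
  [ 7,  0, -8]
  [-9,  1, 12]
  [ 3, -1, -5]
e^{tA} =
  [6*t^2*exp(t) + 6*t*exp(t) + exp(t), 4*t^2*exp(t), -8*t*exp(t)]
  [-9*t^2*exp(t) - 9*t*exp(t), -6*t^2*exp(t) + exp(t), 12*t*exp(t)]
  [9*t^2*exp(t)/2 + 3*t*exp(t), 3*t^2*exp(t) - t*exp(t), -6*t*exp(t) + exp(t)]

Strategy: write A = P · J · P⁻¹ where J is a Jordan canonical form, so e^{tA} = P · e^{tJ} · P⁻¹, and e^{tJ} can be computed block-by-block.

A has Jordan form
J =
  [1, 1, 0]
  [0, 1, 1]
  [0, 0, 1]
(up to reordering of blocks).

Per-block formulas:
  For a 3×3 Jordan block J_3(1): exp(t · J_3(1)) = e^(1t)·(I + t·N + (t^2/2)·N^2), where N is the 3×3 nilpotent shift.

After assembling e^{tJ} and conjugating by P, we get:

e^{tA} =
  [6*t^2*exp(t) + 6*t*exp(t) + exp(t), 4*t^2*exp(t), -8*t*exp(t)]
  [-9*t^2*exp(t) - 9*t*exp(t), -6*t^2*exp(t) + exp(t), 12*t*exp(t)]
  [9*t^2*exp(t)/2 + 3*t*exp(t), 3*t^2*exp(t) - t*exp(t), -6*t*exp(t) + exp(t)]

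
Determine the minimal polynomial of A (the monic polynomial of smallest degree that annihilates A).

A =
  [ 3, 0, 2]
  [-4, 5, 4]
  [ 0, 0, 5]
x^2 - 8*x + 15

The characteristic polynomial is χ_A(x) = (x - 5)^2*(x - 3), so the eigenvalues are known. The minimal polynomial is
  m_A(x) = Π_λ (x − λ)^{k_λ}
where k_λ is the size of the *largest* Jordan block for λ (equivalently, the smallest k with (A − λI)^k v = 0 for every generalised eigenvector v of λ).

  λ = 3: largest Jordan block has size 1, contributing (x − 3)
  λ = 5: largest Jordan block has size 1, contributing (x − 5)

So m_A(x) = (x - 5)*(x - 3) = x^2 - 8*x + 15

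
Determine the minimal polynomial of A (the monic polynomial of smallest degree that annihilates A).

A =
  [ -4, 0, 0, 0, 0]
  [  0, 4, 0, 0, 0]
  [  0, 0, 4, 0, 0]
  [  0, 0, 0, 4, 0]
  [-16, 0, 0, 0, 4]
x^2 - 16

The characteristic polynomial is χ_A(x) = (x - 4)^4*(x + 4), so the eigenvalues are known. The minimal polynomial is
  m_A(x) = Π_λ (x − λ)^{k_λ}
where k_λ is the size of the *largest* Jordan block for λ (equivalently, the smallest k with (A − λI)^k v = 0 for every generalised eigenvector v of λ).

  λ = -4: largest Jordan block has size 1, contributing (x + 4)
  λ = 4: largest Jordan block has size 1, contributing (x − 4)

So m_A(x) = (x - 4)*(x + 4) = x^2 - 16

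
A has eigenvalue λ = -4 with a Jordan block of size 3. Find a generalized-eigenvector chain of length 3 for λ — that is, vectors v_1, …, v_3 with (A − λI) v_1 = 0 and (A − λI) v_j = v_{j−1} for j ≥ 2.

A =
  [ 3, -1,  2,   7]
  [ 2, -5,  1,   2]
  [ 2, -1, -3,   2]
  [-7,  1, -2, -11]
A Jordan chain for λ = -4 of length 3:
v_1 = (2, 0, 0, -2)ᵀ
v_2 = (7, 2, 2, -7)ᵀ
v_3 = (1, 0, 0, 0)ᵀ

Let N = A − (-4)·I. We want v_3 with N^3 v_3 = 0 but N^2 v_3 ≠ 0; then v_{j-1} := N · v_j for j = 3, …, 2.

Pick v_3 = (1, 0, 0, 0)ᵀ.
Then v_2 = N · v_3 = (7, 2, 2, -7)ᵀ.
Then v_1 = N · v_2 = (2, 0, 0, -2)ᵀ.

Sanity check: (A − (-4)·I) v_1 = (0, 0, 0, 0)ᵀ = 0. ✓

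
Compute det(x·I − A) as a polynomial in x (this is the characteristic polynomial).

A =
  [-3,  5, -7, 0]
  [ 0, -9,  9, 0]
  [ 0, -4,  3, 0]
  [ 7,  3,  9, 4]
x^4 + 5*x^3 - 9*x^2 - 81*x - 108

Expanding det(x·I − A) (e.g. by cofactor expansion or by noting that A is similar to its Jordan form J, which has the same characteristic polynomial as A) gives
  χ_A(x) = x^4 + 5*x^3 - 9*x^2 - 81*x - 108
which factors as (x - 4)*(x + 3)^3. The eigenvalues (with algebraic multiplicities) are λ = -3 with multiplicity 3, λ = 4 with multiplicity 1.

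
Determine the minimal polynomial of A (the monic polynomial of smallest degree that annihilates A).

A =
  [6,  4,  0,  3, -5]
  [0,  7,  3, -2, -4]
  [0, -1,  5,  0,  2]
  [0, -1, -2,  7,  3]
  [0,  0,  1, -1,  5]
x^3 - 18*x^2 + 108*x - 216

The characteristic polynomial is χ_A(x) = (x - 6)^5, so the eigenvalues are known. The minimal polynomial is
  m_A(x) = Π_λ (x − λ)^{k_λ}
where k_λ is the size of the *largest* Jordan block for λ (equivalently, the smallest k with (A − λI)^k v = 0 for every generalised eigenvector v of λ).

  λ = 6: largest Jordan block has size 3, contributing (x − 6)^3

So m_A(x) = (x - 6)^3 = x^3 - 18*x^2 + 108*x - 216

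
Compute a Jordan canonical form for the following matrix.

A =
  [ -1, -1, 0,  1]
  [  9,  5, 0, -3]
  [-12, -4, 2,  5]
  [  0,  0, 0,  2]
J_2(2) ⊕ J_2(2)

The characteristic polynomial is
  det(x·I − A) = x^4 - 8*x^3 + 24*x^2 - 32*x + 16 = (x - 2)^4

Eigenvalues and multiplicities (the geometric multiplicity of λ is n − rank(A − λI), which equals the number of Jordan blocks for λ):
  λ = 2: algebraic multiplicity = 4, geometric multiplicity = 2

Determining the block sizes for each eigenvalue:
  λ = 2: with am = 4 and gm = 2, the partition is not yet determined (e.g. several partitions of 4 into 2 parts exist). Let N = A − (2)·I. Computing rank(N^1) = 2, rank(N^2) = 0; the number of blocks of size ≥ j is rank(N^{j−1}) − rank(N^j), giving [2, 2]. So we have 2 block(s) of size 2 → block sizes [2, 2]

Assembling the blocks gives a Jordan form
J =
  [2, 1, 0, 0]
  [0, 2, 0, 0]
  [0, 0, 2, 1]
  [0, 0, 0, 2]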